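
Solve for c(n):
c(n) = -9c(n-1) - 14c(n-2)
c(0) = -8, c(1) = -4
Characteristic equation: x² + 9x + 14 = 0, which factors as (x - (-7))(x - (-2)) = 0.
Roots r₁ = -7, r₂ = -2 (distinct).
General solution: c(n) = A·(-7)^n + B·(-2)^n.
From c(0) = -8: A + B = -8.
From c(1) = -4: -7A - 2B = -4.
Solving: A = 4, B = -12.
So c(n) = - 12 \left(-2\right)^{n} + 4 \left(-7\right)^{n}.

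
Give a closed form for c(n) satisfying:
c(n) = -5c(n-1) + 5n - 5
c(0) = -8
First-order linear with linear forcing.
Homogeneous solution: c_h(n) = A·(-5)^n.
Try particular c_p(n) = pn + q. Substituting:
  pn + q = -5(p(n-1) + q) + 5n - 5.
Matching the n-coefficient: p = -5p + 5 ⇒ p = \frac{5}{6}.
Matching constants: q = 5p - 5q - 5 ⇒ q = - \frac{5}{36}.
General: c(n) = A·(-5)^n + \frac{5 n}{6} - \frac{5}{36}.
Apply c(0) = -8: A - \frac{5}{36} = -8 ⇒ A = - \frac{283}{36}.
So c(n) = - \frac{283 \left(-5\right)^{n}}{36} + \frac{5 n}{6} - \frac{5}{36}.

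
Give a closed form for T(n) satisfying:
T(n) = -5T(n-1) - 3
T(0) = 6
First-order linear non-homogeneous.
Homogeneous solution: T_h(n) = A·(-5)^n.
Try constant particular solution T_p = K: K = -5K - 3 ⇒ K = - \frac{1}{2}.
General: T(n) = A·(-5)^n - \frac{1}{2}.
Apply T(0) = 6: A - \frac{1}{2} = 6 ⇒ A = \frac{13}{2}.
So T(n) = \frac{13 \left(-5\right)^{n}}{2} - \frac{1}{2}.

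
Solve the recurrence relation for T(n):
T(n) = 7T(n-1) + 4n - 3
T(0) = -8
First-order linear with linear forcing.
Homogeneous solution: T_h(n) = A·(7)^n.
Try particular T_p(n) = pn + q. Substituting:
  pn + q = 7(p(n-1) + q) + 4n - 3.
Matching the n-coefficient: p = 7p + 4 ⇒ p = - \frac{2}{3}.
Matching constants: q = -7p + 7q - 3 ⇒ q = - \frac{5}{18}.
General: T(n) = A·(7)^n - \frac{2 n}{3} - \frac{5}{18}.
Apply T(0) = -8: A - \frac{5}{18} = -8 ⇒ A = - \frac{139}{18}.
So T(n) = - \frac{139 \cdot 7^{n}}{18} - \frac{2 n}{3} - \frac{5}{18}.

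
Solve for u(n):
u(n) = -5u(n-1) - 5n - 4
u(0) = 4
First-order linear with linear forcing.
Homogeneous solution: u_h(n) = A·(-5)^n.
Try particular u_p(n) = pn + q. Substituting:
  pn + q = -5(p(n-1) + q) - 5n - 4.
Matching the n-coefficient: p = -5p - 5 ⇒ p = - \frac{5}{6}.
Matching constants: q = 5p - 5q - 4 ⇒ q = - \frac{49}{36}.
General: u(n) = A·(-5)^n - \frac{5 n}{6} - \frac{49}{36}.
Apply u(0) = 4: A - \frac{49}{36} = 4 ⇒ A = \frac{193}{36}.
So u(n) = \frac{193 \left(-5\right)^{n}}{36} - \frac{5 n}{6} - \frac{49}{36}.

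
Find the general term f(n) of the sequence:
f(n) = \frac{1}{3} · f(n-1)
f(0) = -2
Pure geometric recurrence with ratio \frac{1}{3}.
By induction f(n) = f(0) · (\frac{1}{3})^n = - 2 \cdot 3^{- n}.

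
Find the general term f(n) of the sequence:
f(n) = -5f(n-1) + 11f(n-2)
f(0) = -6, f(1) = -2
Characteristic equation: x² + 5x - 11 = 0.
Discriminant Δ = (-5)² + 4·(11) = 69.
Roots r₁,₂ = (-5 ± √69)/2, so r₁ = - \frac{5}{2} + \frac{\sqrt{69}}{2}, r₂ = - \frac{\sqrt{69}}{2} - \frac{5}{2}.
General solution: f(n) = A·r₁^n + B·r₂^n.
From the initial conditions, A + B = -6 and r₁A + r₂B = -2.
Since r₁ - r₂ = √69: A = (-2 - (-6)r₂)/√69 = -3 - \frac{17 \sqrt{69}}{69}, and B = -6 - A = -3 + \frac{17 \sqrt{69}}{69}.
So f(n) = \left(-3 - \frac{17 \sqrt{69}}{69}\right)\left(- \frac{5}{2} + \frac{\sqrt{69}}{2}\right)^n + \left(-3 + \frac{17 \sqrt{69}}{69}\right)\left(- \frac{\sqrt{69}}{2} - \frac{5}{2}\right)^n.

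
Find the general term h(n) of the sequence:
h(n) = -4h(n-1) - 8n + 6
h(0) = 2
First-order linear with linear forcing.
Homogeneous solution: h_h(n) = A·(-4)^n.
Try particular h_p(n) = pn + q. Substituting:
  pn + q = -4(p(n-1) + q) - 8n + 6.
Matching the n-coefficient: p = -4p - 8 ⇒ p = - \frac{8}{5}.
Matching constants: q = 4p - 4q + 6 ⇒ q = - \frac{2}{25}.
General: h(n) = A·(-4)^n - \frac{8 n}{5} - \frac{2}{25}.
Apply h(0) = 2: A - \frac{2}{25} = 2 ⇒ A = \frac{52}{25}.
So h(n) = \frac{52 \left(-4\right)^{n}}{25} - \frac{8 n}{5} - \frac{2}{25}.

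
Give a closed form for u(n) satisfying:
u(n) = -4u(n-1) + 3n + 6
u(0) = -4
First-order linear with linear forcing.
Homogeneous solution: u_h(n) = A·(-4)^n.
Try particular u_p(n) = pn + q. Substituting:
  pn + q = -4(p(n-1) + q) + 3n + 6.
Matching the n-coefficient: p = -4p + 3 ⇒ p = \frac{3}{5}.
Matching constants: q = 4p - 4q + 6 ⇒ q = \frac{42}{25}.
General: u(n) = A·(-4)^n + \frac{3 n}{5} + \frac{42}{25}.
Apply u(0) = -4: A + \frac{42}{25} = -4 ⇒ A = - \frac{142}{25}.
So u(n) = - \frac{142 \left(-4\right)^{n}}{25} + \frac{3 n}{5} + \frac{42}{25}.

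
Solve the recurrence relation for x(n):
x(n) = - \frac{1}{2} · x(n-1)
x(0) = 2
Pure geometric recurrence with ratio - \frac{1}{2}.
By induction x(n) = x(0) · (- \frac{1}{2})^n = 2 \left(- \frac{1}{2}\right)^{n}.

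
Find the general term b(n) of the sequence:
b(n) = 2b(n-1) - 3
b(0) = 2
First-order linear non-homogeneous.
Homogeneous solution: b_h(n) = A·(2)^n.
Try constant particular solution b_p = K: K = 2K - 3 ⇒ K = 3.
General: b(n) = A·(2)^n + 3.
Apply b(0) = 2: A + 3 = 2 ⇒ A = -1.
So b(n) = 3 - 2^{n}.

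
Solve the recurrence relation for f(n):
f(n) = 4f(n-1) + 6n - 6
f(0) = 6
First-order linear with linear forcing.
Homogeneous solution: f_h(n) = A·(4)^n.
Try particular f_p(n) = pn + q. Substituting:
  pn + q = 4(p(n-1) + q) + 6n - 6.
Matching the n-coefficient: p = 4p + 6 ⇒ p = -2.
Matching constants: q = -4p + 4q - 6 ⇒ q = - \frac{2}{3}.
General: f(n) = A·(4)^n - 2 n - \frac{2}{3}.
Apply f(0) = 6: A - \frac{2}{3} = 6 ⇒ A = \frac{20}{3}.
So f(n) = \frac{20 \cdot 4^{n}}{3} - 2 n - \frac{2}{3}.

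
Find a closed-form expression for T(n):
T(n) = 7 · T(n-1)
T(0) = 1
Pure geometric recurrence with ratio 7.
By induction T(n) = T(0) · (7)^n = 7^{n}.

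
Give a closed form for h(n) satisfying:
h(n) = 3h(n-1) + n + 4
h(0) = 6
First-order linear with linear forcing.
Homogeneous solution: h_h(n) = A·(3)^n.
Try particular h_p(n) = pn + q. Substituting:
  pn + q = 3(p(n-1) + q) + n + 4.
Matching the n-coefficient: p = 3p + 1 ⇒ p = - \frac{1}{2}.
Matching constants: q = -3p + 3q + 4 ⇒ q = - \frac{11}{4}.
General: h(n) = A·(3)^n - \frac{n}{2} - \frac{11}{4}.
Apply h(0) = 6: A - \frac{11}{4} = 6 ⇒ A = \frac{35}{4}.
So h(n) = \frac{35 \cdot 3^{n}}{4} - \frac{n}{2} - \frac{11}{4}.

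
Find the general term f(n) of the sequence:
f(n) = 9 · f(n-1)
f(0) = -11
Pure geometric recurrence with ratio 9.
By induction f(n) = f(0) · (9)^n = - 11 \cdot 9^{n}.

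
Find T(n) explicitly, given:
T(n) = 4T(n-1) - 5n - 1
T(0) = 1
First-order linear with linear forcing.
Homogeneous solution: T_h(n) = A·(4)^n.
Try particular T_p(n) = pn + q. Substituting:
  pn + q = 4(p(n-1) + q) - 5n - 1.
Matching the n-coefficient: p = 4p - 5 ⇒ p = \frac{5}{3}.
Matching constants: q = -4p + 4q - 1 ⇒ q = \frac{23}{9}.
General: T(n) = A·(4)^n + \frac{5 n}{3} + \frac{23}{9}.
Apply T(0) = 1: A + \frac{23}{9} = 1 ⇒ A = - \frac{14}{9}.
So T(n) = - \frac{14 \cdot 4^{n}}{9} + \frac{5 n}{3} + \frac{23}{9}.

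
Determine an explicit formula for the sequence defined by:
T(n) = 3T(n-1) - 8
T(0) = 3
First-order linear non-homogeneous.
Homogeneous solution: T_h(n) = A·(3)^n.
Try constant particular solution T_p = K: K = 3K - 8 ⇒ K = 4.
General: T(n) = A·(3)^n + 4.
Apply T(0) = 3: A + 4 = 3 ⇒ A = -1.
So T(n) = 4 - 3^{n}.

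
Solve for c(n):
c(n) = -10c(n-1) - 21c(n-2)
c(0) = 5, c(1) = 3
Characteristic equation: x² + 10x + 21 = 0, which factors as (x - (-7))(x - (-3)) = 0.
Roots r₁ = -7, r₂ = -3 (distinct).
General solution: c(n) = A·(-7)^n + B·(-3)^n.
From c(0) = 5: A + B = 5.
From c(1) = 3: -7A - 3B = 3.
Solving: A = - \frac{9}{2}, B = \frac{19}{2}.
So c(n) = \frac{19 \left(-3\right)^{n}}{2} - \frac{9 \left(-7\right)^{n}}{2}.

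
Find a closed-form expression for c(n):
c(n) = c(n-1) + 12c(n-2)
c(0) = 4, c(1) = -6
Characteristic equation: x² - x - 12 = 0, which factors as (x - (-3))(x - (4)) = 0.
Roots r₁ = -3, r₂ = 4 (distinct).
General solution: c(n) = A·(-3)^n + B·(4)^n.
From c(0) = 4: A + B = 4.
From c(1) = -6: -3A + 4B = -6.
Solving: A = \frac{22}{7}, B = \frac{6}{7}.
So c(n) = \frac{22 \left(-3\right)^{n}}{7} + \frac{6 \cdot 4^{n}}{7}.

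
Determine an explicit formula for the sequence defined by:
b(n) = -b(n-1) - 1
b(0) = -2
First-order linear non-homogeneous.
Homogeneous solution: b_h(n) = A·(-1)^n.
Try constant particular solution b_p = K: K = -K - 1 ⇒ K = - \frac{1}{2}.
General: b(n) = A·(-1)^n - \frac{1}{2}.
Apply b(0) = -2: A - \frac{1}{2} = -2 ⇒ A = - \frac{3}{2}.
So b(n) = - \frac{3 \left(-1\right)^{n}}{2} - \frac{1}{2}.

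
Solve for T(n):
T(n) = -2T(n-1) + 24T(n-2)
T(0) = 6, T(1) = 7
Characteristic equation: x² + 2x - 24 = 0, which factors as (x - (4))(x - (-6)) = 0.
Roots r₁ = 4, r₂ = -6 (distinct).
General solution: T(n) = A·(4)^n + B·(-6)^n.
From T(0) = 6: A + B = 6.
From T(1) = 7: 4A - 6B = 7.
Solving: A = \frac{43}{10}, B = \frac{17}{10}.
So T(n) = \frac{17 \left(-6\right)^{n}}{10} + \frac{43 \cdot 4^{n}}{10}.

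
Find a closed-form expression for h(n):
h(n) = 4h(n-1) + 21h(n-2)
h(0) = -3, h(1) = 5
Characteristic equation: x² - 4x - 21 = 0, which factors as (x - (7))(x - (-3)) = 0.
Roots r₁ = 7, r₂ = -3 (distinct).
General solution: h(n) = A·(7)^n + B·(-3)^n.
From h(0) = -3: A + B = -3.
From h(1) = 5: 7A - 3B = 5.
Solving: A = - \frac{2}{5}, B = - \frac{13}{5}.
So h(n) = - \frac{13 \left(-3\right)^{n}}{5} - \frac{2 \cdot 7^{n}}{5}.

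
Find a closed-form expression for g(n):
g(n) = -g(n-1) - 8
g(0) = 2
First-order linear non-homogeneous.
Homogeneous solution: g_h(n) = A·(-1)^n.
Try constant particular solution g_p = K: K = -K - 8 ⇒ K = -4.
General: g(n) = A·(-1)^n - 4.
Apply g(0) = 2: A - 4 = 2 ⇒ A = 6.
So g(n) = 6 \left(-1\right)^{n} - 4.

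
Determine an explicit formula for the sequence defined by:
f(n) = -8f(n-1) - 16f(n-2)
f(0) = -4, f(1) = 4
Characteristic equation: x² + 8x + 16 = 0, which is (x - (-4))².
Repeated root r = -4.
General solution: f(n) = (A + Bn)·(-4)^n.
From f(0) = -4: A = -4.
From f(1) = 4: (A + B)·(-4) = 4 ⇒ B = 3.
So f(n) = \left(3 n - 4\right) \cdot (-4)^n.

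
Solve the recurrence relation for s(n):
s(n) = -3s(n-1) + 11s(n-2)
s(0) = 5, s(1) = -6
Characteristic equation: x² + 3x - 11 = 0.
Discriminant Δ = (-3)² + 4·(11) = 53.
Roots r₁,₂ = (-3 ± √53)/2, so r₁ = - \frac{3}{2} + \frac{\sqrt{53}}{2}, r₂ = - \frac{\sqrt{53}}{2} - \frac{3}{2}.
General solution: s(n) = A·r₁^n + B·r₂^n.
From the initial conditions, A + B = 5 and r₁A + r₂B = -6.
Since r₁ - r₂ = √53: A = (-6 - (5)r₂)/√53 = \frac{3 \sqrt{53}}{106} + \frac{5}{2}, and B = 5 - A = \frac{5}{2} - \frac{3 \sqrt{53}}{106}.
So s(n) = \left(\frac{3 \sqrt{53}}{106} + \frac{5}{2}\right)\left(- \frac{3}{2} + \frac{\sqrt{53}}{2}\right)^n + \left(\frac{5}{2} - \frac{3 \sqrt{53}}{106}\right)\left(- \frac{\sqrt{53}}{2} - \frac{3}{2}\right)^n.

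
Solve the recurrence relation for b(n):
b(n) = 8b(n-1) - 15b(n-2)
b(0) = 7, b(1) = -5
Characteristic equation: x² - 8x + 15 = 0, which factors as (x - (3))(x - (5)) = 0.
Roots r₁ = 3, r₂ = 5 (distinct).
General solution: b(n) = A·(3)^n + B·(5)^n.
From b(0) = 7: A + B = 7.
From b(1) = -5: 3A + 5B = -5.
Solving: A = 20, B = -13.
So b(n) = 20 \cdot 3^{n} - 13 \cdot 5^{n}.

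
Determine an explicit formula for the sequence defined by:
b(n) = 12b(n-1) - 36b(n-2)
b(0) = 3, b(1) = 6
Characteristic equation: x² - 12x + 36 = 0, which is (x - (6))².
Repeated root r = 6.
General solution: b(n) = (A + Bn)·(6)^n.
From b(0) = 3: A = 3.
From b(1) = 6: (A + B)·(6) = 6 ⇒ B = -2.
So b(n) = \left(3 - 2 n\right) \cdot (6)^n.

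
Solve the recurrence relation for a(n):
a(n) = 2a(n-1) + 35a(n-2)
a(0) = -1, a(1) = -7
Characteristic equation: x² - 2x - 35 = 0, which factors as (x - (-5))(x - (7)) = 0.
Roots r₁ = -5, r₂ = 7 (distinct).
General solution: a(n) = A·(-5)^n + B·(7)^n.
From a(0) = -1: A + B = -1.
From a(1) = -7: -5A + 7B = -7.
Solving: A = 0, B = -1.
So a(n) = - 7^{n}.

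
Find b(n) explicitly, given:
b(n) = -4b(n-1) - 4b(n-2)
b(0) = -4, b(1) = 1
Characteristic equation: x² + 4x + 4 = 0, which is (x - (-2))².
Repeated root r = -2.
General solution: b(n) = (A + Bn)·(-2)^n.
From b(0) = -4: A = -4.
From b(1) = 1: (A + B)·(-2) = 1 ⇒ B = \frac{7}{2}.
So b(n) = \left(\frac{7 n}{2} - 4\right) \cdot (-2)^n.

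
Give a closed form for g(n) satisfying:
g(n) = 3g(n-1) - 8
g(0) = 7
First-order linear non-homogeneous.
Homogeneous solution: g_h(n) = A·(3)^n.
Try constant particular solution g_p = K: K = 3K - 8 ⇒ K = 4.
General: g(n) = A·(3)^n + 4.
Apply g(0) = 7: A + 4 = 7 ⇒ A = 3.
So g(n) = 3 \cdot 3^{n} + 4.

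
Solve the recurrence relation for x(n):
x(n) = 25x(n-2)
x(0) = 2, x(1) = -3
Characteristic equation: x² - 25 = 0, which factors as (x - (5))(x - (-5)) = 0.
Roots r₁ = 5, r₂ = -5 (distinct).
General solution: x(n) = A·(5)^n + B·(-5)^n.
From x(0) = 2: A + B = 2.
From x(1) = -3: 5A - 5B = -3.
Solving: A = \frac{7}{10}, B = \frac{13}{10}.
So x(n) = \frac{13 \left(-5\right)^{n}}{10} + \frac{7 \cdot 5^{n}}{10}.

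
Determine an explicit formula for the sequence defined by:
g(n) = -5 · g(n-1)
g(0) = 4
Pure geometric recurrence with ratio -5.
By induction g(n) = g(0) · (-5)^n = 4 \left(-5\right)^{n}.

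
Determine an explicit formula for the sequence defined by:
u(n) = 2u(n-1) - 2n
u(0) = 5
First-order linear with linear forcing.
Homogeneous solution: u_h(n) = A·(2)^n.
Try particular u_p(n) = pn + q. Substituting:
  pn + q = 2(p(n-1) + q) - 2n.
Matching the n-coefficient: p = 2p - 2 ⇒ p = 2.
Matching constants: q = -2p + 2q ⇒ q = 4.
General: u(n) = A·(2)^n + 2 n + 4.
Apply u(0) = 5: A + 4 = 5 ⇒ A = 1.
So u(n) = 2^{n} + 2 n + 4.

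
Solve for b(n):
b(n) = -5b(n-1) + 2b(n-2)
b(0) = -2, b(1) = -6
Characteristic equation: x² + 5x - 2 = 0.
Discriminant Δ = (-5)² + 4·(2) = 33.
Roots r₁,₂ = (-5 ± √33)/2, so r₁ = - \frac{5}{2} + \frac{\sqrt{33}}{2}, r₂ = - \frac{\sqrt{33}}{2} - \frac{5}{2}.
General solution: b(n) = A·r₁^n + B·r₂^n.
From the initial conditions, A + B = -2 and r₁A + r₂B = -6.
Since r₁ - r₂ = √33: A = (-6 - (-2)r₂)/√33 = - \frac{\sqrt{33}}{3} - 1, and B = -2 - A = -1 + \frac{\sqrt{33}}{3}.
So b(n) = \left(- \frac{\sqrt{33}}{3} - 1\right)\left(- \frac{5}{2} + \frac{\sqrt{33}}{2}\right)^n + \left(-1 + \frac{\sqrt{33}}{3}\right)\left(- \frac{\sqrt{33}}{2} - \frac{5}{2}\right)^n.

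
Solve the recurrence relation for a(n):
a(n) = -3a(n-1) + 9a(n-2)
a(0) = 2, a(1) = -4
Characteristic equation: x² + 3x - 9 = 0.
Discriminant Δ = (-3)² + 4·(9) = 45.
Roots r₁,₂ = (-3 ± √45)/2, so r₁ = - \frac{3}{2} + \frac{3 \sqrt{5}}{2}, r₂ = - \frac{3 \sqrt{5}}{2} - \frac{3}{2}.
General solution: a(n) = A·r₁^n + B·r₂^n.
From the initial conditions, A + B = 2 and r₁A + r₂B = -4.
Since r₁ - r₂ = √45: A = (-4 - (2)r₂)/√45 = 1 - \frac{\sqrt{5}}{15}, and B = 2 - A = \frac{\sqrt{5}}{15} + 1.
So a(n) = \left(1 - \frac{\sqrt{5}}{15}\right)\left(- \frac{3}{2} + \frac{3 \sqrt{5}}{2}\right)^n + \left(\frac{\sqrt{5}}{15} + 1\right)\left(- \frac{3 \sqrt{5}}{2} - \frac{3}{2}\right)^n.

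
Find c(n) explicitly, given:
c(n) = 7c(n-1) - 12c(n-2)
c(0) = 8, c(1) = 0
Characteristic equation: x² - 7x + 12 = 0, which factors as (x - (3))(x - (4)) = 0.
Roots r₁ = 3, r₂ = 4 (distinct).
General solution: c(n) = A·(3)^n + B·(4)^n.
From c(0) = 8: A + B = 8.
From c(1) = 0: 3A + 4B = 0.
Solving: A = 32, B = -24.
So c(n) = 32 \cdot 3^{n} - 24 \cdot 4^{n}.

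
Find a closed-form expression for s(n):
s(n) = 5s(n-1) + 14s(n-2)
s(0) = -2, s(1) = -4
Characteristic equation: x² - 5x - 14 = 0, which factors as (x - (-2))(x - (7)) = 0.
Roots r₁ = -2, r₂ = 7 (distinct).
General solution: s(n) = A·(-2)^n + B·(7)^n.
From s(0) = -2: A + B = -2.
From s(1) = -4: -2A + 7B = -4.
Solving: A = - \frac{10}{9}, B = - \frac{8}{9}.
So s(n) = - \frac{10 \left(-2\right)^{n}}{9} - \frac{8 \cdot 7^{n}}{9}.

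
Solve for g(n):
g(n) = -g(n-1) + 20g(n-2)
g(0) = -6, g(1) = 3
Characteristic equation: x² + x - 20 = 0, which factors as (x - (-5))(x - (4)) = 0.
Roots r₁ = -5, r₂ = 4 (distinct).
General solution: g(n) = A·(-5)^n + B·(4)^n.
From g(0) = -6: A + B = -6.
From g(1) = 3: -5A + 4B = 3.
Solving: A = -3, B = -3.
So g(n) = - 3 \left(-5\right)^{n} - 3 \cdot 4^{n}.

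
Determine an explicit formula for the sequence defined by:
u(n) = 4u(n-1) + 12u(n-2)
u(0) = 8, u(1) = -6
Characteristic equation: x² - 4x - 12 = 0, which factors as (x - (6))(x - (-2)) = 0.
Roots r₁ = 6, r₂ = -2 (distinct).
General solution: u(n) = A·(6)^n + B·(-2)^n.
From u(0) = 8: A + B = 8.
From u(1) = -6: 6A - 2B = -6.
Solving: A = \frac{5}{4}, B = \frac{27}{4}.
So u(n) = \frac{27 \left(-2\right)^{n}}{4} + \frac{5 \cdot 6^{n}}{4}.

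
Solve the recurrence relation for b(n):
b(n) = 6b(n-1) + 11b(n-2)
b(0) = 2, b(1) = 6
Characteristic equation: x² - 6x - 11 = 0.
Discriminant Δ = (6)² + 4·(11) = 80.
Roots r₁,₂ = (6 ± √80)/2, so r₁ = 3 + 2 \sqrt{5}, r₂ = 3 - 2 \sqrt{5}.
General solution: b(n) = A·r₁^n + B·r₂^n.
From the initial conditions, A + B = 2 and r₁A + r₂B = 6.
Since r₁ - r₂ = √80: A = (6 - (2)r₂)/√80 = 1, and B = 2 - A = 1.
So b(n) = \left(1\right)\left(3 + 2 \sqrt{5}\right)^n + \left(1\right)\left(3 - 2 \sqrt{5}\right)^n.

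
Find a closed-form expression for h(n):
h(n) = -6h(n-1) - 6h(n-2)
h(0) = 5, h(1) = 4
Characteristic equation: x² + 6x + 6 = 0.
Discriminant Δ = (-6)² + 4·(-6) = 12.
Roots r₁,₂ = (-6 ± √12)/2, so r₁ = -3 + \sqrt{3}, r₂ = -3 - \sqrt{3}.
General solution: h(n) = A·r₁^n + B·r₂^n.
From the initial conditions, A + B = 5 and r₁A + r₂B = 4.
Since r₁ - r₂ = √12: A = (4 - (5)r₂)/√12 = \frac{5}{2} + \frac{19 \sqrt{3}}{6}, and B = 5 - A = \frac{5}{2} - \frac{19 \sqrt{3}}{6}.
So h(n) = \left(\frac{5}{2} + \frac{19 \sqrt{3}}{6}\right)\left(-3 + \sqrt{3}\right)^n + \left(\frac{5}{2} - \frac{19 \sqrt{3}}{6}\right)\left(-3 - \sqrt{3}\right)^n.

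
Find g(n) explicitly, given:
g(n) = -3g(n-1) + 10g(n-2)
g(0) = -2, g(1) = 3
Characteristic equation: x² + 3x - 10 = 0, which factors as (x - (2))(x - (-5)) = 0.
Roots r₁ = 2, r₂ = -5 (distinct).
General solution: g(n) = A·(2)^n + B·(-5)^n.
From g(0) = -2: A + B = -2.
From g(1) = 3: 2A - 5B = 3.
Solving: A = -1, B = -1.
So g(n) = - \left(-5\right)^{n} - 2^{n}.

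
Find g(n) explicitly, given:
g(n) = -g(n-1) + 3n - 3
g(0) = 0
First-order linear with linear forcing.
Homogeneous solution: g_h(n) = A·(-1)^n.
Try particular g_p(n) = pn + q. Substituting:
  pn + q = -(p(n-1) + q) + 3n - 3.
Matching the n-coefficient: p = -p + 3 ⇒ p = \frac{3}{2}.
Matching constants: q = p - q - 3 ⇒ q = - \frac{3}{4}.
General: g(n) = A·(-1)^n + \frac{3 n}{2} - \frac{3}{4}.
Apply g(0) = 0: A - \frac{3}{4} = 0 ⇒ A = \frac{3}{4}.
So g(n) = \frac{3 \left(-1\right)^{n}}{4} + \frac{3 n}{2} - \frac{3}{4}.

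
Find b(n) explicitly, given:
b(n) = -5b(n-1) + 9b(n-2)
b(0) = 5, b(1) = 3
Characteristic equation: x² + 5x - 9 = 0.
Discriminant Δ = (-5)² + 4·(9) = 61.
Roots r₁,₂ = (-5 ± √61)/2, so r₁ = - \frac{5}{2} + \frac{\sqrt{61}}{2}, r₂ = - \frac{\sqrt{61}}{2} - \frac{5}{2}.
General solution: b(n) = A·r₁^n + B·r₂^n.
From the initial conditions, A + B = 5 and r₁A + r₂B = 3.
Since r₁ - r₂ = √61: A = (3 - (5)r₂)/√61 = \frac{31 \sqrt{61}}{122} + \frac{5}{2}, and B = 5 - A = \frac{5}{2} - \frac{31 \sqrt{61}}{122}.
So b(n) = \left(\frac{31 \sqrt{61}}{122} + \frac{5}{2}\right)\left(- \frac{5}{2} + \frac{\sqrt{61}}{2}\right)^n + \left(\frac{5}{2} - \frac{31 \sqrt{61}}{122}\right)\left(- \frac{\sqrt{61}}{2} - \frac{5}{2}\right)^n.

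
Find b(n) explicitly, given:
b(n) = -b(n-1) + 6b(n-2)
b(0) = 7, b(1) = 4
Characteristic equation: x² + x - 6 = 0, which factors as (x - (-3))(x - (2)) = 0.
Roots r₁ = -3, r₂ = 2 (distinct).
General solution: b(n) = A·(-3)^n + B·(2)^n.
From b(0) = 7: A + B = 7.
From b(1) = 4: -3A + 2B = 4.
Solving: A = 2, B = 5.
So b(n) = 2 \left(-3\right)^{n} + 5 \cdot 2^{n}.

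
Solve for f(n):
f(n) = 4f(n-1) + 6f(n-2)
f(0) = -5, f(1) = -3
Characteristic equation: x² - 4x - 6 = 0.
Discriminant Δ = (4)² + 4·(6) = 40.
Roots r₁,₂ = (4 ± √40)/2, so r₁ = 2 + \sqrt{10}, r₂ = 2 - \sqrt{10}.
General solution: f(n) = A·r₁^n + B·r₂^n.
From the initial conditions, A + B = -5 and r₁A + r₂B = -3.
Since r₁ - r₂ = √40: A = (-3 - (-5)r₂)/√40 = - \frac{5}{2} + \frac{7 \sqrt{10}}{20}, and B = -5 - A = - \frac{5}{2} - \frac{7 \sqrt{10}}{20}.
So f(n) = \left(- \frac{5}{2} + \frac{7 \sqrt{10}}{20}\right)\left(2 + \sqrt{10}\right)^n + \left(- \frac{5}{2} - \frac{7 \sqrt{10}}{20}\right)\left(2 - \sqrt{10}\right)^n.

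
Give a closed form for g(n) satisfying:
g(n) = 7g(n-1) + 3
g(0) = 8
First-order linear non-homogeneous.
Homogeneous solution: g_h(n) = A·(7)^n.
Try constant particular solution g_p = K: K = 7K + 3 ⇒ K = - \frac{1}{2}.
General: g(n) = A·(7)^n - \frac{1}{2}.
Apply g(0) = 8: A - \frac{1}{2} = 8 ⇒ A = \frac{17}{2}.
So g(n) = \frac{17 \cdot 7^{n}}{2} - \frac{1}{2}.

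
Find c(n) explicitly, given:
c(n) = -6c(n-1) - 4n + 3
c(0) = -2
First-order linear with linear forcing.
Homogeneous solution: c_h(n) = A·(-6)^n.
Try particular c_p(n) = pn + q. Substituting:
  pn + q = -6(p(n-1) + q) - 4n + 3.
Matching the n-coefficient: p = -6p - 4 ⇒ p = - \frac{4}{7}.
Matching constants: q = 6p - 6q + 3 ⇒ q = - \frac{3}{49}.
General: c(n) = A·(-6)^n - \frac{4 n}{7} - \frac{3}{49}.
Apply c(0) = -2: A - \frac{3}{49} = -2 ⇒ A = - \frac{95}{49}.
So c(n) = - \frac{95 \left(-6\right)^{n}}{49} - \frac{4 n}{7} - \frac{3}{49}.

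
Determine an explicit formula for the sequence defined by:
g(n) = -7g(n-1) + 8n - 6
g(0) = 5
First-order linear with linear forcing.
Homogeneous solution: g_h(n) = A·(-7)^n.
Try particular g_p(n) = pn + q. Substituting:
  pn + q = -7(p(n-1) + q) + 8n - 6.
Matching the n-coefficient: p = -7p + 8 ⇒ p = 1.
Matching constants: q = 7p - 7q - 6 ⇒ q = \frac{1}{8}.
General: g(n) = A·(-7)^n + n + \frac{1}{8}.
Apply g(0) = 5: A + \frac{1}{8} = 5 ⇒ A = \frac{39}{8}.
So g(n) = \frac{39 \left(-7\right)^{n}}{8} + n + \frac{1}{8}.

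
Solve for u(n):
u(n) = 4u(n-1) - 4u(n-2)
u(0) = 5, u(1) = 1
Characteristic equation: x² - 4x + 4 = 0, which is (x - (2))².
Repeated root r = 2.
General solution: u(n) = (A + Bn)·(2)^n.
From u(0) = 5: A = 5.
From u(1) = 1: (A + B)·(2) = 1 ⇒ B = - \frac{9}{2}.
So u(n) = \left(5 - \frac{9 n}{2}\right) \cdot (2)^n.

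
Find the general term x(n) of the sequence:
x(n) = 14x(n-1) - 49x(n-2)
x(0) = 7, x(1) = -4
Characteristic equation: x² - 14x + 49 = 0, which is (x - (7))².
Repeated root r = 7.
General solution: x(n) = (A + Bn)·(7)^n.
From x(0) = 7: A = 7.
From x(1) = -4: (A + B)·(7) = -4 ⇒ B = - \frac{53}{7}.
So x(n) = \left(7 - \frac{53 n}{7}\right) \cdot (7)^n.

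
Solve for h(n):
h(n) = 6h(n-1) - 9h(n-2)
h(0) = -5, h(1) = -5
Characteristic equation: x² - 6x + 9 = 0, which is (x - (3))².
Repeated root r = 3.
General solution: h(n) = (A + Bn)·(3)^n.
From h(0) = -5: A = -5.
From h(1) = -5: (A + B)·(3) = -5 ⇒ B = \frac{10}{3}.
So h(n) = \left(\frac{10 n}{3} - 5\right) \cdot (3)^n.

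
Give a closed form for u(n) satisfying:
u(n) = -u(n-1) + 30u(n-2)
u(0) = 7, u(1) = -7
Characteristic equation: x² + x - 30 = 0, which factors as (x - (-6))(x - (5)) = 0.
Roots r₁ = -6, r₂ = 5 (distinct).
General solution: u(n) = A·(-6)^n + B·(5)^n.
From u(0) = 7: A + B = 7.
From u(1) = -7: -6A + 5B = -7.
Solving: A = \frac{42}{11}, B = \frac{35}{11}.
So u(n) = \frac{42 \left(-6\right)^{n}}{11} + \frac{35 \cdot 5^{n}}{11}.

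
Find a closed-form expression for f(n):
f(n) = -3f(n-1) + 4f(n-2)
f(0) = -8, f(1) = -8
Characteristic equation: x² + 3x - 4 = 0, which factors as (x - (-4))(x - (1)) = 0.
Roots r₁ = -4, r₂ = 1 (distinct).
General solution: f(n) = A·(-4)^n + B·(1)^n.
From f(0) = -8: A + B = -8.
From f(1) = -8: -4A + B = -8.
Solving: A = 0, B = -8.
So f(n) = -8.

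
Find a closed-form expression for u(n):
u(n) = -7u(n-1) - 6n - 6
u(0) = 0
First-order linear with linear forcing.
Homogeneous solution: u_h(n) = A·(-7)^n.
Try particular u_p(n) = pn + q. Substituting:
  pn + q = -7(p(n-1) + q) - 6n - 6.
Matching the n-coefficient: p = -7p - 6 ⇒ p = - \frac{3}{4}.
Matching constants: q = 7p - 7q - 6 ⇒ q = - \frac{45}{32}.
General: u(n) = A·(-7)^n - \frac{3 n}{4} - \frac{45}{32}.
Apply u(0) = 0: A - \frac{45}{32} = 0 ⇒ A = \frac{45}{32}.
So u(n) = \frac{45 \left(-7\right)^{n}}{32} - \frac{3 n}{4} - \frac{45}{32}.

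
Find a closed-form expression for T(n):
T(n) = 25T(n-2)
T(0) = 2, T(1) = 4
Characteristic equation: x² - 25 = 0, which factors as (x - (-5))(x - (5)) = 0.
Roots r₁ = -5, r₂ = 5 (distinct).
General solution: T(n) = A·(-5)^n + B·(5)^n.
From T(0) = 2: A + B = 2.
From T(1) = 4: -5A + 5B = 4.
Solving: A = \frac{3}{5}, B = \frac{7}{5}.
So T(n) = \frac{3 \left(-5\right)^{n}}{5} + \frac{7 \cdot 5^{n}}{5}.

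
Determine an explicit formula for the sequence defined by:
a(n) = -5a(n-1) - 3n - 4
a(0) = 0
First-order linear with linear forcing.
Homogeneous solution: a_h(n) = A·(-5)^n.
Try particular a_p(n) = pn + q. Substituting:
  pn + q = -5(p(n-1) + q) - 3n - 4.
Matching the n-coefficient: p = -5p - 3 ⇒ p = - \frac{1}{2}.
Matching constants: q = 5p - 5q - 4 ⇒ q = - \frac{13}{12}.
General: a(n) = A·(-5)^n - \frac{n}{2} - \frac{13}{12}.
Apply a(0) = 0: A - \frac{13}{12} = 0 ⇒ A = \frac{13}{12}.
So a(n) = \frac{13 \left(-5\right)^{n}}{12} - \frac{n}{2} - \frac{13}{12}.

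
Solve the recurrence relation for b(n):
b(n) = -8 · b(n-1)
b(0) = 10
Pure geometric recurrence with ratio -8.
By induction b(n) = b(0) · (-8)^n = 10 \left(-8\right)^{n}.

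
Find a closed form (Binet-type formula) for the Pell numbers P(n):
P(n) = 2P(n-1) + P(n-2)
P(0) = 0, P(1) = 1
This is the Pell sequence.
Characteristic equation: x² - 2x - 1 = 0; roots r₁ = 1 + \sqrt{2}, r₂ = 1 - \sqrt{2}.
General: P(n) = A·r₁^n + B·r₂^n. Solving with P(0)=0, P(1)=1 gives A = \frac{\sqrt{2}}{4}, B = - \frac{\sqrt{2}}{4}.
So P(n) = \frac{\sqrt{2} \left(- \left(1 - \sqrt{2}\right)^{n} + \left(1 + \sqrt{2}\right)^{n}\right)}{4}.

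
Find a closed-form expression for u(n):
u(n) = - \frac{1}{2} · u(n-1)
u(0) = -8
Pure geometric recurrence with ratio - \frac{1}{2}.
By induction u(n) = u(0) · (- \frac{1}{2})^n = - 8 \left(- \frac{1}{2}\right)^{n}.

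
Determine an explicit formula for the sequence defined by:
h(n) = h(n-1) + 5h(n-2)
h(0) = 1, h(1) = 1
Characteristic equation: x² - x - 5 = 0.
Discriminant Δ = (1)² + 4·(5) = 21.
Roots r₁,₂ = (1 ± √21)/2, so r₁ = \frac{1}{2} + \frac{\sqrt{21}}{2}, r₂ = \frac{1}{2} - \frac{\sqrt{21}}{2}.
General solution: h(n) = A·r₁^n + B·r₂^n.
From the initial conditions, A + B = 1 and r₁A + r₂B = 1.
Since r₁ - r₂ = √21: A = (1 - (1)r₂)/√21 = \frac{\sqrt{21}}{42} + \frac{1}{2}, and B = 1 - A = \frac{1}{2} - \frac{\sqrt{21}}{42}.
So h(n) = \left(\frac{\sqrt{21}}{42} + \frac{1}{2}\right)\left(\frac{1}{2} + \frac{\sqrt{21}}{2}\right)^n + \left(\frac{1}{2} - \frac{\sqrt{21}}{42}\right)\left(\frac{1}{2} - \frac{\sqrt{21}}{2}\right)^n.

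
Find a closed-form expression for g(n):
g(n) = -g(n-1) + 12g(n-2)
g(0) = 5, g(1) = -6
Characteristic equation: x² + x - 12 = 0, which factors as (x - (-4))(x - (3)) = 0.
Roots r₁ = -4, r₂ = 3 (distinct).
General solution: g(n) = A·(-4)^n + B·(3)^n.
From g(0) = 5: A + B = 5.
From g(1) = -6: -4A + 3B = -6.
Solving: A = 3, B = 2.
So g(n) = 3 \left(-4\right)^{n} + 2 \cdot 3^{n}.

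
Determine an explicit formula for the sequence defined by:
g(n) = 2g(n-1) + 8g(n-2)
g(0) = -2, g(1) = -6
Characteristic equation: x² - 2x - 8 = 0, which factors as (x - (-2))(x - (4)) = 0.
Roots r₁ = -2, r₂ = 4 (distinct).
General solution: g(n) = A·(-2)^n + B·(4)^n.
From g(0) = -2: A + B = -2.
From g(1) = -6: -2A + 4B = -6.
Solving: A = - \frac{1}{3}, B = - \frac{5}{3}.
So g(n) = - \frac{\left(-2\right)^{n}}{3} - \frac{5 \cdot 4^{n}}{3}.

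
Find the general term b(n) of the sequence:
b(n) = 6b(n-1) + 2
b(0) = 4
First-order linear non-homogeneous.
Homogeneous solution: b_h(n) = A·(6)^n.
Try constant particular solution b_p = K: K = 6K + 2 ⇒ K = - \frac{2}{5}.
General: b(n) = A·(6)^n - \frac{2}{5}.
Apply b(0) = 4: A - \frac{2}{5} = 4 ⇒ A = \frac{22}{5}.
So b(n) = \frac{22 \cdot 6^{n}}{5} - \frac{2}{5}.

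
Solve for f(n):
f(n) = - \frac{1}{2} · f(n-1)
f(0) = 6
Pure geometric recurrence with ratio - \frac{1}{2}.
By induction f(n) = f(0) · (- \frac{1}{2})^n = 6 \left(- \frac{1}{2}\right)^{n}.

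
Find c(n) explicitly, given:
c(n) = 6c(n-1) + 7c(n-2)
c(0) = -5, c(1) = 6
Characteristic equation: x² - 6x - 7 = 0, which factors as (x - (7))(x - (-1)) = 0.
Roots r₁ = 7, r₂ = -1 (distinct).
General solution: c(n) = A·(7)^n + B·(-1)^n.
From c(0) = -5: A + B = -5.
From c(1) = 6: 7A - B = 6.
Solving: A = \frac{1}{8}, B = - \frac{41}{8}.
So c(n) = - \frac{41 \left(-1\right)^{n}}{8} + \frac{7^{n}}{8}.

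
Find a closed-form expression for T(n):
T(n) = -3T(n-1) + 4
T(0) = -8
First-order linear non-homogeneous.
Homogeneous solution: T_h(n) = A·(-3)^n.
Try constant particular solution T_p = K: K = -3K + 4 ⇒ K = 1.
General: T(n) = A·(-3)^n + 1.
Apply T(0) = -8: A + 1 = -8 ⇒ A = -9.
So T(n) = 1 - 9 \left(-3\right)^{n}.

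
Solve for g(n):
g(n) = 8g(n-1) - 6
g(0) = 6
First-order linear non-homogeneous.
Homogeneous solution: g_h(n) = A·(8)^n.
Try constant particular solution g_p = K: K = 8K - 6 ⇒ K = \frac{6}{7}.
General: g(n) = A·(8)^n + \frac{6}{7}.
Apply g(0) = 6: A + \frac{6}{7} = 6 ⇒ A = \frac{36}{7}.
So g(n) = \frac{36 \cdot 8^{n}}{7} + \frac{6}{7}.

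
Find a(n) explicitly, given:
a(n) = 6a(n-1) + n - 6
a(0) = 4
First-order linear with linear forcing.
Homogeneous solution: a_h(n) = A·(6)^n.
Try particular a_p(n) = pn + q. Substituting:
  pn + q = 6(p(n-1) + q) + n - 6.
Matching the n-coefficient: p = 6p + 1 ⇒ p = - \frac{1}{5}.
Matching constants: q = -6p + 6q - 6 ⇒ q = \frac{24}{25}.
General: a(n) = A·(6)^n - \frac{n}{5} + \frac{24}{25}.
Apply a(0) = 4: A + \frac{24}{25} = 4 ⇒ A = \frac{76}{25}.
So a(n) = \frac{76 \cdot 6^{n}}{25} - \frac{n}{5} + \frac{24}{25}.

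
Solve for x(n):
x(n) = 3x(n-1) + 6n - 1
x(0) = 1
First-order linear with linear forcing.
Homogeneous solution: x_h(n) = A·(3)^n.
Try particular x_p(n) = pn + q. Substituting:
  pn + q = 3(p(n-1) + q) + 6n - 1.
Matching the n-coefficient: p = 3p + 6 ⇒ p = -3.
Matching constants: q = -3p + 3q - 1 ⇒ q = -4.
General: x(n) = A·(3)^n - 3 n - 4.
Apply x(0) = 1: A - 4 = 1 ⇒ A = 5.
So x(n) = 5 \cdot 3^{n} - 3 n - 4.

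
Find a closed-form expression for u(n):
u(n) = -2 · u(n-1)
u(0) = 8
Pure geometric recurrence with ratio -2.
By induction u(n) = u(0) · (-2)^n = 8 \left(-2\right)^{n}.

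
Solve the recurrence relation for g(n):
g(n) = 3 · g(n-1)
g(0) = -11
Pure geometric recurrence with ratio 3.
By induction g(n) = g(0) · (3)^n = - 11 \cdot 3^{n}.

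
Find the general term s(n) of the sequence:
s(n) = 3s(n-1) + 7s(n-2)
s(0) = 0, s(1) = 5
Characteristic equation: x² - 3x - 7 = 0.
Discriminant Δ = (3)² + 4·(7) = 37.
Roots r₁,₂ = (3 ± √37)/2, so r₁ = \frac{3}{2} + \frac{\sqrt{37}}{2}, r₂ = \frac{3}{2} - \frac{\sqrt{37}}{2}.
General solution: s(n) = A·r₁^n + B·r₂^n.
From the initial conditions, A + B = 0 and r₁A + r₂B = 5.
Since r₁ - r₂ = √37: A = (5 - (0)r₂)/√37 = \frac{5 \sqrt{37}}{37}, and B = 0 - A = - \frac{5 \sqrt{37}}{37}.
So s(n) = \left(\frac{5 \sqrt{37}}{37}\right)\left(\frac{3}{2} + \frac{\sqrt{37}}{2}\right)^n + \left(- \frac{5 \sqrt{37}}{37}\right)\left(\frac{3}{2} - \frac{\sqrt{37}}{2}\right)^n.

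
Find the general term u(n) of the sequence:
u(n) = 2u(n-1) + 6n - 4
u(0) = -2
First-order linear with linear forcing.
Homogeneous solution: u_h(n) = A·(2)^n.
Try particular u_p(n) = pn + q. Substituting:
  pn + q = 2(p(n-1) + q) + 6n - 4.
Matching the n-coefficient: p = 2p + 6 ⇒ p = -6.
Matching constants: q = -2p + 2q - 4 ⇒ q = -8.
General: u(n) = A·(2)^n - 6 n - 8.
Apply u(0) = -2: A - 8 = -2 ⇒ A = 6.
So u(n) = 6 \cdot 2^{n} - 6 n - 8.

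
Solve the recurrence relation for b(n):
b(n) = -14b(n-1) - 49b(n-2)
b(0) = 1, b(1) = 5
Characteristic equation: x² + 14x + 49 = 0, which is (x - (-7))².
Repeated root r = -7.
General solution: b(n) = (A + Bn)·(-7)^n.
From b(0) = 1: A = 1.
From b(1) = 5: (A + B)·(-7) = 5 ⇒ B = - \frac{12}{7}.
So b(n) = \left(1 - \frac{12 n}{7}\right) \cdot (-7)^n.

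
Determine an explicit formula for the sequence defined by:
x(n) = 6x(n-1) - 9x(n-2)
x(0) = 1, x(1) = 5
Characteristic equation: x² - 6x + 9 = 0, which is (x - (3))².
Repeated root r = 3.
General solution: x(n) = (A + Bn)·(3)^n.
From x(0) = 1: A = 1.
From x(1) = 5: (A + B)·(3) = 5 ⇒ B = \frac{2}{3}.
So x(n) = \left(\frac{2 n}{3} + 1\right) \cdot (3)^n.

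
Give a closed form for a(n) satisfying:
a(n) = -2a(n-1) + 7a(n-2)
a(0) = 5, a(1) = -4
Characteristic equation: x² + 2x - 7 = 0.
Discriminant Δ = (-2)² + 4·(7) = 32.
Roots r₁,₂ = (-2 ± √32)/2, so r₁ = -1 + 2 \sqrt{2}, r₂ = - 2 \sqrt{2} - 1.
General solution: a(n) = A·r₁^n + B·r₂^n.
From the initial conditions, A + B = 5 and r₁A + r₂B = -4.
Since r₁ - r₂ = √32: A = (-4 - (5)r₂)/√32 = \frac{\sqrt{2}}{8} + \frac{5}{2}, and B = 5 - A = \frac{5}{2} - \frac{\sqrt{2}}{8}.
So a(n) = \left(\frac{\sqrt{2}}{8} + \frac{5}{2}\right)\left(-1 + 2 \sqrt{2}\right)^n + \left(\frac{5}{2} - \frac{\sqrt{2}}{8}\right)\left(- 2 \sqrt{2} - 1\right)^n.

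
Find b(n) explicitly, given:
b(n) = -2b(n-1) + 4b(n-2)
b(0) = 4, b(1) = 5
Characteristic equation: x² + 2x - 4 = 0.
Discriminant Δ = (-2)² + 4·(4) = 20.
Roots r₁,₂ = (-2 ± √20)/2, so r₁ = -1 + \sqrt{5}, r₂ = - \sqrt{5} - 1.
General solution: b(n) = A·r₁^n + B·r₂^n.
From the initial conditions, A + B = 4 and r₁A + r₂B = 5.
Since r₁ - r₂ = √20: A = (5 - (4)r₂)/√20 = 2 + \frac{9 \sqrt{5}}{10}, and B = 4 - A = 2 - \frac{9 \sqrt{5}}{10}.
So b(n) = \left(2 + \frac{9 \sqrt{5}}{10}\right)\left(-1 + \sqrt{5}\right)^n + \left(2 - \frac{9 \sqrt{5}}{10}\right)\left(- \sqrt{5} - 1\right)^n.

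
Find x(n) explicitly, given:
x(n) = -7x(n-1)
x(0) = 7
This is a homogeneous first-order recurrence with ratio -7.
By induction x(n) = x(0) · (-7)^n = 7 \left(-7\right)^{n}.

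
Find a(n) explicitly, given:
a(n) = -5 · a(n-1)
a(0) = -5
Pure geometric recurrence with ratio -5.
By induction a(n) = a(0) · (-5)^n = - 5 \left(-5\right)^{n}.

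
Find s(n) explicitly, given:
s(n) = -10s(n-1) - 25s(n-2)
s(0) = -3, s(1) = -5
Characteristic equation: x² + 10x + 25 = 0, which is (x - (-5))².
Repeated root r = -5.
General solution: s(n) = (A + Bn)·(-5)^n.
From s(0) = -3: A = -3.
From s(1) = -5: (A + B)·(-5) = -5 ⇒ B = 4.
So s(n) = \left(4 n - 3\right) \cdot (-5)^n.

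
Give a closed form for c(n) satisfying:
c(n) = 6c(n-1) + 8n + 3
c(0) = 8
First-order linear with linear forcing.
Homogeneous solution: c_h(n) = A·(6)^n.
Try particular c_p(n) = pn + q. Substituting:
  pn + q = 6(p(n-1) + q) + 8n + 3.
Matching the n-coefficient: p = 6p + 8 ⇒ p = - \frac{8}{5}.
Matching constants: q = -6p + 6q + 3 ⇒ q = - \frac{63}{25}.
General: c(n) = A·(6)^n - \frac{8 n}{5} - \frac{63}{25}.
Apply c(0) = 8: A - \frac{63}{25} = 8 ⇒ A = \frac{263}{25}.
So c(n) = \frac{263 \cdot 6^{n}}{25} - \frac{8 n}{5} - \frac{63}{25}.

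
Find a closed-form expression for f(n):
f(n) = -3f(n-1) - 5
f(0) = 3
First-order linear non-homogeneous.
Homogeneous solution: f_h(n) = A·(-3)^n.
Try constant particular solution f_p = K: K = -3K - 5 ⇒ K = - \frac{5}{4}.
General: f(n) = A·(-3)^n - \frac{5}{4}.
Apply f(0) = 3: A - \frac{5}{4} = 3 ⇒ A = \frac{17}{4}.
So f(n) = \frac{17 \left(-3\right)^{n}}{4} - \frac{5}{4}.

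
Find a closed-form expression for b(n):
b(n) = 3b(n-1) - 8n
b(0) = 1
First-order linear with linear forcing.
Homogeneous solution: b_h(n) = A·(3)^n.
Try particular b_p(n) = pn + q. Substituting:
  pn + q = 3(p(n-1) + q) - 8n.
Matching the n-coefficient: p = 3p - 8 ⇒ p = 4.
Matching constants: q = -3p + 3q ⇒ q = 6.
General: b(n) = A·(3)^n + 4 n + 6.
Apply b(0) = 1: A + 6 = 1 ⇒ A = -5.
So b(n) = - 5 \cdot 3^{n} + 4 n + 6.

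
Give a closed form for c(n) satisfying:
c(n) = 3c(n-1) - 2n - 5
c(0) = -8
First-order linear with linear forcing.
Homogeneous solution: c_h(n) = A·(3)^n.
Try particular c_p(n) = pn + q. Substituting:
  pn + q = 3(p(n-1) + q) - 2n - 5.
Matching the n-coefficient: p = 3p - 2 ⇒ p = 1.
Matching constants: q = -3p + 3q - 5 ⇒ q = 4.
General: c(n) = A·(3)^n + n + 4.
Apply c(0) = -8: A + 4 = -8 ⇒ A = -12.
So c(n) = - 12 \cdot 3^{n} + n + 4.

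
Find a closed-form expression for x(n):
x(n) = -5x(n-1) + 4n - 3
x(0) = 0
First-order linear with linear forcing.
Homogeneous solution: x_h(n) = A·(-5)^n.
Try particular x_p(n) = pn + q. Substituting:
  pn + q = -5(p(n-1) + q) + 4n - 3.
Matching the n-coefficient: p = -5p + 4 ⇒ p = \frac{2}{3}.
Matching constants: q = 5p - 5q - 3 ⇒ q = \frac{1}{18}.
General: x(n) = A·(-5)^n + \frac{2 n}{3} + \frac{1}{18}.
Apply x(0) = 0: A + \frac{1}{18} = 0 ⇒ A = - \frac{1}{18}.
So x(n) = - \frac{\left(-5\right)^{n}}{18} + \frac{2 n}{3} + \frac{1}{18}.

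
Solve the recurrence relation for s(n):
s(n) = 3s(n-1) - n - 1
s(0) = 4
First-order linear with linear forcing.
Homogeneous solution: s_h(n) = A·(3)^n.
Try particular s_p(n) = pn + q. Substituting:
  pn + q = 3(p(n-1) + q) - n - 1.
Matching the n-coefficient: p = 3p - 1 ⇒ p = \frac{1}{2}.
Matching constants: q = -3p + 3q - 1 ⇒ q = \frac{5}{4}.
General: s(n) = A·(3)^n + \frac{n}{2} + \frac{5}{4}.
Apply s(0) = 4: A + \frac{5}{4} = 4 ⇒ A = \frac{11}{4}.
So s(n) = \frac{11 \cdot 3^{n}}{4} + \frac{n}{2} + \frac{5}{4}.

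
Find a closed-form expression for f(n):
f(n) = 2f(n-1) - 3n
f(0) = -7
First-order linear with linear forcing.
Homogeneous solution: f_h(n) = A·(2)^n.
Try particular f_p(n) = pn + q. Substituting:
  pn + q = 2(p(n-1) + q) - 3n.
Matching the n-coefficient: p = 2p - 3 ⇒ p = 3.
Matching constants: q = -2p + 2q ⇒ q = 6.
General: f(n) = A·(2)^n + 3 n + 6.
Apply f(0) = -7: A + 6 = -7 ⇒ A = -13.
So f(n) = - 13 \cdot 2^{n} + 3 n + 6.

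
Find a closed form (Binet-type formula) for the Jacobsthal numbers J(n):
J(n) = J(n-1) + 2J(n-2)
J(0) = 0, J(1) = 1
This is the Jacobsthal sequence.
Characteristic equation: x² - x - 2 = 0; roots r₁ = 2, r₂ = -1.
General: J(n) = A·r₁^n + B·r₂^n. Solving with J(0)=0, J(1)=1 gives A = \frac{1}{3}, B = - \frac{1}{3}.
So J(n) = - \frac{\left(-1\right)^{n}}{3} + \frac{2^{n}}{3}.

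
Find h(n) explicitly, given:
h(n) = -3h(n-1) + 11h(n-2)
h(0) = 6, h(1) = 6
Characteristic equation: x² + 3x - 11 = 0.
Discriminant Δ = (-3)² + 4·(11) = 53.
Roots r₁,₂ = (-3 ± √53)/2, so r₁ = - \frac{3}{2} + \frac{\sqrt{53}}{2}, r₂ = - \frac{\sqrt{53}}{2} - \frac{3}{2}.
General solution: h(n) = A·r₁^n + B·r₂^n.
From the initial conditions, A + B = 6 and r₁A + r₂B = 6.
Since r₁ - r₂ = √53: A = (6 - (6)r₂)/√53 = \frac{15 \sqrt{53}}{53} + 3, and B = 6 - A = 3 - \frac{15 \sqrt{53}}{53}.
So h(n) = \left(\frac{15 \sqrt{53}}{53} + 3\right)\left(- \frac{3}{2} + \frac{\sqrt{53}}{2}\right)^n + \left(3 - \frac{15 \sqrt{53}}{53}\right)\left(- \frac{\sqrt{53}}{2} - \frac{3}{2}\right)^n.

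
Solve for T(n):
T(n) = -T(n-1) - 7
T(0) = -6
First-order linear non-homogeneous.
Homogeneous solution: T_h(n) = A·(-1)^n.
Try constant particular solution T_p = K: K = -K - 7 ⇒ K = - \frac{7}{2}.
General: T(n) = A·(-1)^n - \frac{7}{2}.
Apply T(0) = -6: A - \frac{7}{2} = -6 ⇒ A = - \frac{5}{2}.
So T(n) = - \frac{5 \left(-1\right)^{n}}{2} - \frac{7}{2}.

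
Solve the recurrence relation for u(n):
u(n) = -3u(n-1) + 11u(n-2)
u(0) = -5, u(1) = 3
Characteristic equation: x² + 3x - 11 = 0.
Discriminant Δ = (-3)² + 4·(11) = 53.
Roots r₁,₂ = (-3 ± √53)/2, so r₁ = - \frac{3}{2} + \frac{\sqrt{53}}{2}, r₂ = - \frac{\sqrt{53}}{2} - \frac{3}{2}.
General solution: u(n) = A·r₁^n + B·r₂^n.
From the initial conditions, A + B = -5 and r₁A + r₂B = 3.
Since r₁ - r₂ = √53: A = (3 - (-5)r₂)/√53 = - \frac{5}{2} - \frac{9 \sqrt{53}}{106}, and B = -5 - A = - \frac{5}{2} + \frac{9 \sqrt{53}}{106}.
So u(n) = \left(- \frac{5}{2} - \frac{9 \sqrt{53}}{106}\right)\left(- \frac{3}{2} + \frac{\sqrt{53}}{2}\right)^n + \left(- \frac{5}{2} + \frac{9 \sqrt{53}}{106}\right)\left(- \frac{\sqrt{53}}{2} - \frac{3}{2}\right)^n.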